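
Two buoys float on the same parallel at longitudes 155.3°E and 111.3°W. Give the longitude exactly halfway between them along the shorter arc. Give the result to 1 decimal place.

158.0°W

Signed shortest Δλ from +155.3° to -111.3° is +93.4°.
Midpoint longitude = +155.3° + (+93.4°)/2 = +155.3° + 46.7° = +202.0°.
Normalise into (−180°, 180°]: -158.0°.
(The naïve average (+155.3 + -111.3)/2 = 22.0° is on the wrong side of the globe.)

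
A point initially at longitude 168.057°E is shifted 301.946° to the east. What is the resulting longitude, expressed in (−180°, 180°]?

110.003°E

Start at +168.057°; shift +301.946° → +470.003°.
+470.003° lies outside (−180°, 180°]; subtract 360° → +110.003°.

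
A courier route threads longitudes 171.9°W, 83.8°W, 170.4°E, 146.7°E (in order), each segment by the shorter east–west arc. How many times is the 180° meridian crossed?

1

Leg 1: -171.9° → -83.8°, shortest Δλ = 88.1° (east) — does not cross 180°.
Leg 2: -83.8° → +170.4°, shortest Δλ = -105.8° (west) — crosses 180°.
Leg 3: +170.4° → +146.7°, shortest Δλ = -23.7° (west) — does not cross 180°.
Total crossings: 1.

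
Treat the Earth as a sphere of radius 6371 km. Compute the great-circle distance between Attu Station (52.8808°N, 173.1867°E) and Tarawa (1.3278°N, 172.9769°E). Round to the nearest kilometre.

Δλ = 172.9769 − 173.1867 = -0.2098°.
Δφ = 1.3278 − 52.8808 = -51.5530°.
a = sin²(Δφ/2) + cos φ₁ · cos φ₂ · sin²(Δλ/2) = 0.189107.
c = 2·atan2(√a, √(1−a)) = 0.89977 rad → d = 6371·c ≈ 5732.46 km.

5732 km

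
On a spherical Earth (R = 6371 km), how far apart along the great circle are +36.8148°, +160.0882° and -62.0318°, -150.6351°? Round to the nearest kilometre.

Δλ = -150.6351 − 160.0882 = -310.7233°; wrapped into (−180°, 180°]: 49.2767°.
Δφ = -62.0318 − 36.8148 = -98.8466°.
a = sin²(Δφ/2) + cos φ₁ · cos φ₂ · sin²(Δλ/2) = 0.642148.
c = 2·atan2(√a, √(1−a)) = 1.85907 rad → d = 6371·c ≈ 11844.12 km.

11844 km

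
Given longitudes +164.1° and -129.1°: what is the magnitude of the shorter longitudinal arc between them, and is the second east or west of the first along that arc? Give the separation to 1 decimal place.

66.8° east

Raw difference: -129.1 − 164.1 = -293.2°.
Normalise into (−180°, 180°]: -293.2° + 360° = 66.8°.
Positive ⇒ the second point lies to the east; separation 66.8°.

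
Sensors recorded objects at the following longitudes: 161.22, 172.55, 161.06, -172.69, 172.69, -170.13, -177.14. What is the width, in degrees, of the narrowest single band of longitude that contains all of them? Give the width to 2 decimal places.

28.81°

Sort the longitudes: -177.14°, -172.69°, -170.13°, +161.06°, +161.22°, +172.55°, +172.69°.
Eastward gaps between consecutive values (wrapping around): 4.45°, 2.56°, 331.19°, 0.16°, 11.33°, 0.14°, 10.17°.
Largest gap = 331.19° ⇒ minimal covering band is its complement: 360° − 331.19° = 28.81°.
Band runs from +161.06° eastward to -170.13°, crossing the antimeridian.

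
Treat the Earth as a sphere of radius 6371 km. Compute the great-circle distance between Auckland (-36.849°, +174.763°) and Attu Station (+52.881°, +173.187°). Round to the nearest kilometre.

9979 km

Δλ = 173.187 − 174.763 = -1.576°.
Δφ = 52.881 − -36.849 = 89.730°.
a = sin²(Δφ/2) + cos φ₁ · cos φ₂ · sin²(Δλ/2) = 0.497735.
c = 2·atan2(√a, √(1−a)) = 1.56627 rad → d = 6371·c ≈ 9978.68 km.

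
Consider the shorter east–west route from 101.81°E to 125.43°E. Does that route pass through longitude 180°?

Signed shortest Δλ = ((125.43 − 101.81 + 180) mod 360) − 180 = 23.62°.
Going east by 23.62° from +101.81° reaches +125.43° without touching 180°.

No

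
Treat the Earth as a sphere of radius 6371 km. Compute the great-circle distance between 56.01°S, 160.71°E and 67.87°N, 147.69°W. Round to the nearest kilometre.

Δλ = -147.69 − 160.71 = -308.40°; wrapped into (−180°, 180°]: 51.60°.
Δφ = 67.87 − -56.01 = 123.88°.
a = sin²(Δφ/2) + cos φ₁ · cos φ₂ · sin²(Δλ/2) = 0.818621.
c = 2·atan2(√a, √(1−a)) = 2.26171 rad → d = 6371·c ≈ 14409.35 km.

14409 km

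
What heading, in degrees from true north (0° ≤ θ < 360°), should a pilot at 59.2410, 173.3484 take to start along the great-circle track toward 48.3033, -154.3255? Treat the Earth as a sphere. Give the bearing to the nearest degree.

106°

Δλ = -154.3255 − 173.3484 = -327.6739°; wrapped into (−180°, 180°]: 32.3261°.
θ = atan2( sin Δλ · cos φ₂ , cos φ₁ · sin φ₂ − sin φ₁ · cos φ₂ · cos Δλ )
  = atan2(0.35570, -0.10115) = 105.874° → normalised to [0°, 360°): 105.874°.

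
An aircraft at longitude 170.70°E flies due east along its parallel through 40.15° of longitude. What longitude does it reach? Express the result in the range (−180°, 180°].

Start at +170.70°; shift +40.15° → +210.85°.
+210.85° lies outside (−180°, 180°]; subtract 360° → -149.15°.

149.15°W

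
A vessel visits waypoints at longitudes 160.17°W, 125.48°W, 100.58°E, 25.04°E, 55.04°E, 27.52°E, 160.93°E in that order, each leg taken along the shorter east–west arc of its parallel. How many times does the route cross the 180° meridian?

1

Leg 1: -160.17° → -125.48°, shortest Δλ = 34.69° (east) — does not cross 180°.
Leg 2: -125.48° → +100.58°, shortest Δλ = -133.94° (west) — crosses 180°.
Leg 3: +100.58° → +25.04°, shortest Δλ = -75.54° (west) — does not cross 180°.
Leg 4: +25.04° → +55.04°, shortest Δλ = 30.0° (east) — does not cross 180°.
Leg 5: +55.04° → +27.52°, shortest Δλ = -27.52° (west) — does not cross 180°.
Leg 6: +27.52° → +160.93°, shortest Δλ = 133.41° (east) — does not cross 180°.
Total crossings: 1.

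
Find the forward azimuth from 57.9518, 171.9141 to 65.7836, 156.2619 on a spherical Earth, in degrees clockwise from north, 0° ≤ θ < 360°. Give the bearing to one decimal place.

323.4°

Δλ = 156.2619 − 171.9141 = -15.6522°.
θ = atan2( sin Δλ · cos φ₂ , cos φ₁ · sin φ₂ − sin φ₁ · cos φ₂ · cos Δλ )
  = atan2(-0.11067, 0.14916) = -36.573° → normalised to [0°, 360°): 323.427°.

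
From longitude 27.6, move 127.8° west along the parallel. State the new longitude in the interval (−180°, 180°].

Start at +27.6°; shift −127.8° → -100.2°.
-100.2° already lies in (−180°, 180°].

-100.2°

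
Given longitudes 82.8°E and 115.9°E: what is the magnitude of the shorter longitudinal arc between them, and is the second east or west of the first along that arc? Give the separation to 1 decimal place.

33.1° east

Raw difference: 115.9 − 82.8 = 33.1°.
Normalise into (−180°, 180°]: 33.1° stays 33.1°.
Positive ⇒ the second point lies to the east; separation 33.1°.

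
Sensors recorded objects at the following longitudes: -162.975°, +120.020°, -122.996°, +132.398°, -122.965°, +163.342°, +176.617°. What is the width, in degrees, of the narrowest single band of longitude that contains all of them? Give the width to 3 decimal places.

Sort the longitudes: -162.975°, -122.996°, -122.965°, +120.020°, +132.398°, +163.342°, +176.617°.
Eastward gaps between consecutive values (wrapping around): 39.979°, 0.031°, 242.985°, 12.378°, 30.944°, 13.275°, 20.408°.
Largest gap = 242.985° ⇒ minimal covering band is its complement: 360° − 242.985° = 117.015°.
Band runs from +120.020° eastward to -122.965°, crossing the antimeridian.

117.015°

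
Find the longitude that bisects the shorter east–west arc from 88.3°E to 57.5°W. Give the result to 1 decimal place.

15.4°E

Signed shortest Δλ from +88.3° to -57.5° is -145.8°.
Midpoint longitude = +88.3° + (-145.8°)/2 = +88.3° − 72.9° = +15.4°.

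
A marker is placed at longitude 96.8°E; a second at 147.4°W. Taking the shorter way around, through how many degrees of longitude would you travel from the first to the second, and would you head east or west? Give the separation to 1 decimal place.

Raw difference: -147.4 − 96.8 = -244.2°.
Normalise into (−180°, 180°]: -244.2° + 360° = 115.8°.
Positive ⇒ the second point lies to the east; separation 115.8°.

115.8° east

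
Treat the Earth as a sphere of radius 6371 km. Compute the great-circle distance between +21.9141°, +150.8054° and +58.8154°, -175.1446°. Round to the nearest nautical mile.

Δλ = -175.1446 − 150.8054 = -325.9500°; wrapped into (−180°, 180°]: 34.0500°.
Δφ = 58.8154 − 21.9141 = 36.9013°.
a = sin²(Δφ/2) + cos φ₁ · cos φ₂ · sin²(Δλ/2) = 0.141346.
c = 2·atan2(√a, √(1−a)) = 0.77086 rad → d = 6371·c ≈ 4911.17 km ≈ 2651.82 nmi.

2652 nmi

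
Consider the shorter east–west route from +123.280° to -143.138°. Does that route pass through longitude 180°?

Naïve |-143.138 − 123.280| = 266.418° > 180°, so the shorter arc goes the other way round — across 180°.
Signed shortest Δλ = ((-143.138 − 123.280 + 180) mod 360) − 180 = 93.582°.
Going east by 93.582° from +123.280° passes through 180° before reaching -143.138°.

Yes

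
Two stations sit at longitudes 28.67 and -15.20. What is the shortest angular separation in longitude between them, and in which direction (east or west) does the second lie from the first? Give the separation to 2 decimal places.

43.87° west

Raw difference: -15.20 − 28.67 = -43.87°.
Normalise into (−180°, 180°]: -43.87° stays -43.87°.
Negative ⇒ the second point lies to the west; separation 43.87°.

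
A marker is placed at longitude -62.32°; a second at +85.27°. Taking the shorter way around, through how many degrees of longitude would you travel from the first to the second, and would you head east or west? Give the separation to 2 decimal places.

Raw difference: 85.27 − -62.32 = 147.59°.
Normalise into (−180°, 180°]: 147.59° stays 147.59°.
Positive ⇒ the second point lies to the east; separation 147.59°.

147.59° east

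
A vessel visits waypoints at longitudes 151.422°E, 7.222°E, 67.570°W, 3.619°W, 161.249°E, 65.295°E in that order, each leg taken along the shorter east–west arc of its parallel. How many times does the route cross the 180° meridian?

Leg 1: +151.422° → +7.222°, shortest Δλ = -144.2° (west) — does not cross 180°.
Leg 2: +7.222° → -67.570°, shortest Δλ = -74.792° (west) — does not cross 180°.
Leg 3: -67.570° → -3.619°, shortest Δλ = 63.951° (east) — does not cross 180°.
Leg 4: -3.619° → +161.249°, shortest Δλ = 164.868° (east) — does not cross 180°.
Leg 5: +161.249° → +65.295°, shortest Δλ = -95.954° (west) — does not cross 180°.
Total crossings: 0.

0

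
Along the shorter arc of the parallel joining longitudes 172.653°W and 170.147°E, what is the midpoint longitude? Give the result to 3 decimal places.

178.747°E

Signed shortest Δλ from -172.653° to +170.147° is -17.200°.
Midpoint longitude = -172.653° + (-17.200°)/2 = -172.653° − 8.600° = -181.253°.
Normalise into (−180°, 180°]: +178.747°.
(The naïve average (-172.653 + +170.147)/2 = -1.253° is on the wrong side of the globe.)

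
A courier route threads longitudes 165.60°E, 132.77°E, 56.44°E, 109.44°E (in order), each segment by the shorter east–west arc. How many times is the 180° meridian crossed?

0

Leg 1: +165.60° → +132.77°, shortest Δλ = -32.83° (west) — does not cross 180°.
Leg 2: +132.77° → +56.44°, shortest Δλ = -76.33° (west) — does not cross 180°.
Leg 3: +56.44° → +109.44°, shortest Δλ = 53.0° (east) — does not cross 180°.
Total crossings: 0.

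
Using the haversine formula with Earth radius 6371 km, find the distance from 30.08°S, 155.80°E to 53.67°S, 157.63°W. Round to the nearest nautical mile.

Δλ = -157.63 − 155.80 = -313.43°; wrapped into (−180°, 180°]: 46.57°.
Δφ = -53.67 − -30.08 = -23.59°.
a = sin²(Δφ/2) + cos φ₁ · cos φ₂ · sin²(Δλ/2) = 0.121893.
c = 2·atan2(√a, √(1−a)) = 0.71329 rad → d = 6371·c ≈ 4544.37 km ≈ 2453.76 nmi.

2454 nmi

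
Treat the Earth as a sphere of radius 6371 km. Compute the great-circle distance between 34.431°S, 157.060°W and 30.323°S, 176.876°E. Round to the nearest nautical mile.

Δλ = 176.876 − -157.060 = 333.936°; wrapped into (−180°, 180°]: -26.064°.
Δφ = -30.323 − -34.431 = 4.108°.
a = sin²(Δφ/2) + cos φ₁ · cos φ₂ · sin²(Δλ/2) = 0.037487.
c = 2·atan2(√a, √(1−a)) = 0.38969 rad → d = 6371·c ≈ 2482.72 km ≈ 1340.56 nmi.

1341 nmi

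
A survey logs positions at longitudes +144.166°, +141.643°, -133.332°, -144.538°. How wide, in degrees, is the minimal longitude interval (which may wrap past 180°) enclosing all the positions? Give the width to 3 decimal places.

85.025°

Sort the longitudes: -144.538°, -133.332°, +141.643°, +144.166°.
Eastward gaps between consecutive values (wrapping around): 11.206°, 274.975°, 2.523°, 71.296°.
Largest gap = 274.975° ⇒ minimal covering band is its complement: 360° − 274.975° = 85.025°.
Band runs from +141.643° eastward to -133.332°, crossing the antimeridian.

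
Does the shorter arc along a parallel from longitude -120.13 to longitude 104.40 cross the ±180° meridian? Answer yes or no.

Naïve |104.40 − -120.13| = 224.53° > 180°, so the shorter arc goes the other way round — across 180°.
Signed shortest Δλ = ((104.40 − -120.13 + 180) mod 360) − 180 = -135.47°.
Going west by 135.47° from -120.13° passes through 180° before reaching +104.40°.

Yes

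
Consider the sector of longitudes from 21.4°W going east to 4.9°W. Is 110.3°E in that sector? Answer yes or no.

No

Band width going east from -21.4° to -4.9°: ((-4.9 − -21.4) mod 360) = 16.5°.
Offset of +110.3° east of the west edge: ((110.3 − -21.4) mod 360) = 131.7°.
131.7° > 16.5° ⇒ outside.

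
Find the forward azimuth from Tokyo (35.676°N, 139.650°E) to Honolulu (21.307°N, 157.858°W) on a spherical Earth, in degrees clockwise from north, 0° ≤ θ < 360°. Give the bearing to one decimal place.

Δλ = -157.858 − 139.650 = -297.508°; wrapped into (−180°, 180°]: 62.492°.
θ = atan2( sin Δλ · cos φ₂ , cos φ₁ · sin φ₂ − sin φ₁ · cos φ₂ · cos Δλ )
  = atan2(0.82632, 0.04422) = 86.937° → normalised to [0°, 360°): 86.937°.

86.9°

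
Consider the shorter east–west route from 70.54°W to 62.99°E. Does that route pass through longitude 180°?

Signed shortest Δλ = ((62.99 − -70.54 + 180) mod 360) − 180 = 133.53°.
Going east by 133.53° from -70.54° reaches +62.99° without touching 180°.

No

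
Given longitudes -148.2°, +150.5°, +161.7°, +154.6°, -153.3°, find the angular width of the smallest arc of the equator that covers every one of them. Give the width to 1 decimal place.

61.3°

Sort the longitudes: -153.3°, -148.2°, +150.5°, +154.6°, +161.7°.
Eastward gaps between consecutive values (wrapping around): 5.1°, 298.7°, 4.1°, 7.1°, 45.0°.
Largest gap = 298.7° ⇒ minimal covering band is its complement: 360° − 298.7° = 61.3°.
Band runs from +150.5° eastward to -148.2°, crossing the antimeridian.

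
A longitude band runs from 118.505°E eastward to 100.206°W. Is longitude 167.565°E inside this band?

Band width going east from +118.505° to -100.206°: ((-100.206 − 118.505) mod 360) = 141.289°.
Offset of +167.565° east of the west edge: ((167.565 − 118.505) mod 360) = 49.060°.
49.060° ≤ 141.289° ⇒ inside.

Yes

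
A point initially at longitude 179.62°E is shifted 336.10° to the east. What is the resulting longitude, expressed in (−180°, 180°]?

Start at +179.62°; shift +336.10° → +515.72°.
+515.72° lies outside (−180°, 180°]; subtract 360° → +155.72°.

155.72°E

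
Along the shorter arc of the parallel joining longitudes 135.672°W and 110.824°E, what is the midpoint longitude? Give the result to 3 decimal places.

Signed shortest Δλ from -135.672° to +110.824° is -113.504°.
Midpoint longitude = -135.672° + (-113.504°)/2 = -135.672° − 56.752° = -192.424°.
Normalise into (−180°, 180°]: +167.576°.
(The naïve average (-135.672 + +110.824)/2 = -12.424° is on the wrong side of the globe.)

167.576°E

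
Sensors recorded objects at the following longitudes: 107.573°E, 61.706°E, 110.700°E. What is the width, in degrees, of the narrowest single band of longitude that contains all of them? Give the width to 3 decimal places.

48.994°

Sort the longitudes: +61.706°, +107.573°, +110.700°.
Eastward gaps between consecutive values (wrapping around): 45.867°, 3.127°, 311.006°.
Largest gap = 311.006° ⇒ minimal covering band is its complement: 360° − 311.006° = 48.994°.
Band runs from +61.706° eastward to +110.700°.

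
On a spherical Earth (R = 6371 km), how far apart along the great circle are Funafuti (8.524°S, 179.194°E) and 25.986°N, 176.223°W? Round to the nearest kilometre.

Δλ = -176.223 − 179.194 = -355.417°; wrapped into (−180°, 180°]: 4.583°.
Δφ = 25.986 − -8.524 = 34.510°.
a = sin²(Δφ/2) + cos φ₁ · cos φ₂ · sin²(Δλ/2) = 0.089408.
c = 2·atan2(√a, √(1−a)) = 0.60731 rad → d = 6371·c ≈ 3869.18 km.

3869 km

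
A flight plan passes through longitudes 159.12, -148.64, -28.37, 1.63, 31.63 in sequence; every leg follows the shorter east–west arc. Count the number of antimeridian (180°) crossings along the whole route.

1

Leg 1: +159.12° → -148.64°, shortest Δλ = 52.24° (east) — crosses 180°.
Leg 2: -148.64° → -28.37°, shortest Δλ = 120.27° (east) — does not cross 180°.
Leg 3: -28.37° → +1.63°, shortest Δλ = 30.0° (east) — does not cross 180°.
Leg 4: +1.63° → +31.63°, shortest Δλ = 30.0° (east) — does not cross 180°.
Total crossings: 1.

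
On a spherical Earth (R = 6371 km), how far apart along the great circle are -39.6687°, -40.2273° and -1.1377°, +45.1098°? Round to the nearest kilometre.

9528 km

Δλ = 45.1098 − -40.2273 = 85.3371°.
Δφ = -1.1377 − -39.6687 = 38.5310°.
a = sin²(Δφ/2) + cos φ₁ · cos φ₂ · sin²(Δλ/2) = 0.462381.
c = 2·atan2(√a, √(1−a)) = 1.49549 rad → d = 6371·c ≈ 9527.75 km.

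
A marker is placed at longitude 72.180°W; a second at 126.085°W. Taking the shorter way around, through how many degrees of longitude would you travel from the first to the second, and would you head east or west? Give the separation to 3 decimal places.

53.905° west

Raw difference: -126.085 − -72.180 = -53.905°.
Normalise into (−180°, 180°]: -53.905° stays -53.905°.
Negative ⇒ the second point lies to the west; separation 53.905°.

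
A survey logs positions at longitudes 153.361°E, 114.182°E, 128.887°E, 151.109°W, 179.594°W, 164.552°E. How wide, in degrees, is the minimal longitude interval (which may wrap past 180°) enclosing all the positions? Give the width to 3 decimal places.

Sort the longitudes: -179.594°, -151.109°, +114.182°, +128.887°, +153.361°, +164.552°.
Eastward gaps between consecutive values (wrapping around): 28.485°, 265.291°, 14.705°, 24.474°, 11.191°, 15.854°.
Largest gap = 265.291° ⇒ minimal covering band is its complement: 360° − 265.291° = 94.709°.
Band runs from +114.182° eastward to -151.109°, crossing the antimeridian.

94.709°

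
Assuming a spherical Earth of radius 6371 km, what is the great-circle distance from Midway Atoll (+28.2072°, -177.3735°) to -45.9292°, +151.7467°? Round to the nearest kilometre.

8813 km

Δλ = 151.7467 − -177.3735 = 329.1202°; wrapped into (−180°, 180°]: -30.8798°.
Δφ = -45.9292 − 28.2072 = -74.1364°.
a = sin²(Δφ/2) + cos φ₁ · cos φ₂ · sin²(Δλ/2) = 0.406770.
c = 2·atan2(√a, √(1−a)) = 1.38324 rad → d = 6371·c ≈ 8812.61 km.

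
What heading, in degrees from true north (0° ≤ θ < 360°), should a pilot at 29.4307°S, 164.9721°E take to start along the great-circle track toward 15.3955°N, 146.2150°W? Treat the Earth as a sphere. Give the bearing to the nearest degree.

Δλ = -146.2150 − 164.9721 = -311.1871°; wrapped into (−180°, 180°]: 48.8129°.
θ = atan2( sin Δλ · cos φ₂ , cos φ₁ · sin φ₂ − sin φ₁ · cos φ₂ · cos Δλ )
  = atan2(0.72556, 0.54319) = 53.180° → normalised to [0°, 360°): 53.180°.

53°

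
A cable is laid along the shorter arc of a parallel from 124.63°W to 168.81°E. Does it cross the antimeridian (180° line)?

Naïve |168.81 − -124.63| = 293.44° > 180°, so the shorter arc goes the other way round — across 180°.
Signed shortest Δλ = ((168.81 − -124.63 + 180) mod 360) − 180 = -66.56°.
Going west by 66.56° from -124.63° passes through 180° before reaching +168.81°.

Yes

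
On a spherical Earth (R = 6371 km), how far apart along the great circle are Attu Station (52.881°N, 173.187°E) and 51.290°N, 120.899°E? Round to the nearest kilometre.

3497 km

Δλ = 120.899 − 173.187 = -52.288°.
Δφ = 51.290 − 52.881 = -1.591°.
a = sin²(Δφ/2) + cos φ₁ · cos φ₂ · sin²(Δλ/2) = 0.073466.
c = 2·atan2(√a, √(1−a)) = 0.54896 rad → d = 6371·c ≈ 3497.42 km.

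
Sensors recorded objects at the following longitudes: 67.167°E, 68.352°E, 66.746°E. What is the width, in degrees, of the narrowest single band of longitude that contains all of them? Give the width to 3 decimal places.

Sort the longitudes: +66.746°, +67.167°, +68.352°.
Eastward gaps between consecutive values (wrapping around): 0.421°, 1.185°, 358.394°.
Largest gap = 358.394° ⇒ minimal covering band is its complement: 360° − 358.394° = 1.606°.
Band runs from +66.746° eastward to +68.352°.

1.606°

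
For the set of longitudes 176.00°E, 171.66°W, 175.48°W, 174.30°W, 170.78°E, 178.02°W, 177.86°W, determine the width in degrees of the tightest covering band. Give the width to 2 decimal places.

17.56°

Sort the longitudes: -178.02°, -177.86°, -175.48°, -174.30°, -171.66°, +170.78°, +176.00°.
Eastward gaps between consecutive values (wrapping around): 0.16°, 2.38°, 1.18°, 2.64°, 342.44°, 5.22°, 5.98°.
Largest gap = 342.44° ⇒ minimal covering band is its complement: 360° − 342.44° = 17.56°.
Band runs from +170.78° eastward to -171.66°, crossing the antimeridian.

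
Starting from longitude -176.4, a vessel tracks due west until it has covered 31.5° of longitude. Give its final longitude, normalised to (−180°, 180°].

Start at -176.4°; shift −31.5° → -207.9°.
-207.9° lies outside (−180°, 180°]; add 360° → +152.1°.

+152.1°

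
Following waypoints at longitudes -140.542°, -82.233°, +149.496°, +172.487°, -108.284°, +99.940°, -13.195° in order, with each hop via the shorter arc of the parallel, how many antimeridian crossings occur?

3

Leg 1: -140.542° → -82.233°, shortest Δλ = 58.309° (east) — does not cross 180°.
Leg 2: -82.233° → +149.496°, shortest Δλ = -128.271° (west) — crosses 180°.
Leg 3: +149.496° → +172.487°, shortest Δλ = 22.991° (east) — does not cross 180°.
Leg 4: +172.487° → -108.284°, shortest Δλ = 79.229° (east) — crosses 180°.
Leg 5: -108.284° → +99.940°, shortest Δλ = -151.776° (west) — crosses 180°.
Leg 6: +99.940° → -13.195°, shortest Δλ = -113.135° (west) — does not cross 180°.
Total crossings: 3.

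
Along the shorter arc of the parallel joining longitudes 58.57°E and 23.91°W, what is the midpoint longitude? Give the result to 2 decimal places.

17.33°E

Signed shortest Δλ from +58.57° to -23.91° is -82.48°.
Midpoint longitude = +58.57° + (-82.48°)/2 = +58.57° − 41.24° = +17.33°.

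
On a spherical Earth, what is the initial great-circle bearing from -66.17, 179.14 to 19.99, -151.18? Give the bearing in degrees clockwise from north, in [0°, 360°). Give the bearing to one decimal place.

Δλ = -151.18 − 179.14 = -330.32°; wrapped into (−180°, 180°]: 29.68°.
θ = atan2( sin Δλ · cos φ₂ , cos φ₁ · sin φ₂ − sin φ₁ · cos φ₂ · cos Δλ )
  = atan2(0.46532, 0.88497) = 27.736° → normalised to [0°, 360°): 27.736°.

27.7°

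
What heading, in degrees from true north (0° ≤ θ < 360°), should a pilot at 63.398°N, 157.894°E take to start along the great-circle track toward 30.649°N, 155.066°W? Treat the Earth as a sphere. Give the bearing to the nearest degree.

Δλ = -155.066 − 157.894 = -312.960°; wrapped into (−180°, 180°]: 47.040°.
θ = atan2( sin Δλ · cos φ₂ , cos φ₁ · sin φ₂ − sin φ₁ · cos φ₂ · cos Δλ )
  = atan2(0.62960, -0.29595) = 115.176° → normalised to [0°, 360°): 115.176°.

115°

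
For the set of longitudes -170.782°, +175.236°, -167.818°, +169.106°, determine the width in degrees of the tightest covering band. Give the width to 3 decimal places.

23.076°

Sort the longitudes: -170.782°, -167.818°, +169.106°, +175.236°.
Eastward gaps between consecutive values (wrapping around): 2.964°, 336.924°, 6.130°, 13.982°.
Largest gap = 336.924° ⇒ minimal covering band is its complement: 360° − 336.924° = 23.076°.
Band runs from +169.106° eastward to -167.818°, crossing the antimeridian.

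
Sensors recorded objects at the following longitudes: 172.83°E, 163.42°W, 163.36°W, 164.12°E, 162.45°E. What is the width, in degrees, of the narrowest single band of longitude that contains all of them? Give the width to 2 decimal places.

34.19°

Sort the longitudes: -163.42°, -163.36°, +162.45°, +164.12°, +172.83°.
Eastward gaps between consecutive values (wrapping around): 0.06°, 325.81°, 1.67°, 8.71°, 23.75°.
Largest gap = 325.81° ⇒ minimal covering band is its complement: 360° − 325.81° = 34.19°.
Band runs from +162.45° eastward to -163.36°, crossing the antimeridian.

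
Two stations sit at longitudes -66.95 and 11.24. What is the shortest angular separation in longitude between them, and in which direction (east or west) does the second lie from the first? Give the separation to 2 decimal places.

78.19° east

Raw difference: 11.24 − -66.95 = 78.19°.
Normalise into (−180°, 180°]: 78.19° stays 78.19°.
Positive ⇒ the second point lies to the east; separation 78.19°.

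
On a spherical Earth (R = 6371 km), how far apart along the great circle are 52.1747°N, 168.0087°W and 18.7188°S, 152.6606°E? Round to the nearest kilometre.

Δλ = 152.6606 − -168.0087 = 320.6693°; wrapped into (−180°, 180°]: -39.3307°.
Δφ = -18.7188 − 52.1747 = -70.8935°.
a = sin²(Δφ/2) + cos φ₁ · cos φ₂ · sin²(Δλ/2) = 0.402115.
c = 2·atan2(√a, √(1−a)) = 1.37375 rad → d = 6371·c ≈ 8752.18 km.

8752 km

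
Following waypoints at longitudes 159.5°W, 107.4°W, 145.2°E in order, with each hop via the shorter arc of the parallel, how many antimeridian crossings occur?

1

Leg 1: -159.5° → -107.4°, shortest Δλ = 52.1° (east) — does not cross 180°.
Leg 2: -107.4° → +145.2°, shortest Δλ = -107.4° (west) — crosses 180°.
Total crossings: 1.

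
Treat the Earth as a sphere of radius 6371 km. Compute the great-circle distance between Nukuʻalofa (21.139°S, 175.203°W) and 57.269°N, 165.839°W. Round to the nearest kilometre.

Δλ = -165.839 − -175.203 = 9.364°.
Δφ = 57.269 − -21.139 = 78.408°.
a = sin²(Δφ/2) + cos φ₁ · cos φ₂ · sin²(Δλ/2) = 0.402890.
c = 2·atan2(√a, √(1−a)) = 1.37533 rad → d = 6371·c ≈ 8762.25 km.

8762 km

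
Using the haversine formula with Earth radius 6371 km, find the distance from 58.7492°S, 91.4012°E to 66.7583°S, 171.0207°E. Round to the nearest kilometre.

3855 km

Δλ = 171.0207 − 91.4012 = 79.6195°.
Δφ = -66.7583 − -58.7492 = -8.0091°.
a = sin²(Δφ/2) + cos φ₁ · cos φ₂ · sin²(Δλ/2) = 0.088793.
c = 2·atan2(√a, √(1−a)) = 0.60515 rad → d = 6371·c ≈ 3855.43 km.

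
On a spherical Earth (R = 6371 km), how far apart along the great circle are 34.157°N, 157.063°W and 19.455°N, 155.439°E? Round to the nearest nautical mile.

Δλ = 155.439 − -157.063 = 312.502°; wrapped into (−180°, 180°]: -47.498°.
Δφ = 19.455 − 34.157 = -14.702°.
a = sin²(Δφ/2) + cos φ₁ · cos φ₂ · sin²(Δλ/2) = 0.142922.
c = 2·atan2(√a, √(1−a)) = 0.77538 rad → d = 6371·c ≈ 4939.93 km ≈ 2667.35 nmi.

2667 nmi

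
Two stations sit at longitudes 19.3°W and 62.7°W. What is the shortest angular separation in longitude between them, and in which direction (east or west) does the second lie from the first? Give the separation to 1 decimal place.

43.4° west

Raw difference: -62.7 − -19.3 = -43.4°.
Normalise into (−180°, 180°]: -43.4° stays -43.4°.
Negative ⇒ the second point lies to the west; separation 43.4°.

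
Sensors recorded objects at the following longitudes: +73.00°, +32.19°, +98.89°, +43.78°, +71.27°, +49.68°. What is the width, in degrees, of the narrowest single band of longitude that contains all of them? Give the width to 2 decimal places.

Sort the longitudes: +32.19°, +43.78°, +49.68°, +71.27°, +73.00°, +98.89°.
Eastward gaps between consecutive values (wrapping around): 11.59°, 5.90°, 21.59°, 1.73°, 25.89°, 293.30°.
Largest gap = 293.30° ⇒ minimal covering band is its complement: 360° − 293.30° = 66.70°.
Band runs from +32.19° eastward to +98.89°.

66.70°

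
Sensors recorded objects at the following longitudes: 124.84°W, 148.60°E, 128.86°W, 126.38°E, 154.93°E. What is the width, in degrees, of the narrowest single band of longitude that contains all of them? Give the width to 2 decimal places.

108.78°

Sort the longitudes: -128.86°, -124.84°, +126.38°, +148.60°, +154.93°.
Eastward gaps between consecutive values (wrapping around): 4.02°, 251.22°, 22.22°, 6.33°, 76.21°.
Largest gap = 251.22° ⇒ minimal covering band is its complement: 360° − 251.22° = 108.78°.
Band runs from +126.38° eastward to -124.84°, crossing the antimeridian.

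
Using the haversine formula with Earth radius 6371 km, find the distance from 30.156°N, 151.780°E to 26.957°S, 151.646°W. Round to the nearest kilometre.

8745 km

Δλ = -151.646 − 151.780 = -303.426°; wrapped into (−180°, 180°]: 56.574°.
Δφ = -26.957 − 30.156 = -57.113°.
a = sin²(Δφ/2) + cos φ₁ · cos φ₂ · sin²(Δλ/2) = 0.401587.
c = 2·atan2(√a, √(1−a)) = 1.37268 rad → d = 6371·c ≈ 8745.33 km.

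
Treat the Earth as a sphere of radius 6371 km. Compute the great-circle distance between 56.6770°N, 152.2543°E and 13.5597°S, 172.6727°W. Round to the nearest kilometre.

8456 km

Δλ = -172.6727 − 152.2543 = -324.9270°; wrapped into (−180°, 180°]: 35.0730°.
Δφ = -13.5597 − 56.6770 = -70.2367°.
a = sin²(Δφ/2) + cos φ₁ · cos φ₂ · sin²(Δλ/2) = 0.379418.
c = 2·atan2(√a, √(1−a)) = 1.32723 rad → d = 6371·c ≈ 8455.79 km.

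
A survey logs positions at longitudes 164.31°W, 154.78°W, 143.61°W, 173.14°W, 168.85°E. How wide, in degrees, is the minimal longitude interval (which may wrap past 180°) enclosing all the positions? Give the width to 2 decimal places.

47.54°

Sort the longitudes: -173.14°, -164.31°, -154.78°, -143.61°, +168.85°.
Eastward gaps between consecutive values (wrapping around): 8.83°, 9.53°, 11.17°, 312.46°, 18.01°.
Largest gap = 312.46° ⇒ minimal covering band is its complement: 360° − 312.46° = 47.54°.
Band runs from +168.85° eastward to -143.61°, crossing the antimeridian.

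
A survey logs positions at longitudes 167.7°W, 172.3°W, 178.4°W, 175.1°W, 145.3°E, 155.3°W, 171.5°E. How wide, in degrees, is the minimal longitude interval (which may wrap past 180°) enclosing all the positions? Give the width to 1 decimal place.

Sort the longitudes: -178.4°, -175.1°, -172.3°, -167.7°, -155.3°, +145.3°, +171.5°.
Eastward gaps between consecutive values (wrapping around): 3.3°, 2.8°, 4.6°, 12.4°, 300.6°, 26.2°, 10.1°.
Largest gap = 300.6° ⇒ minimal covering band is its complement: 360° − 300.6° = 59.4°.
Band runs from +145.3° eastward to -155.3°, crossing the antimeridian.

59.4°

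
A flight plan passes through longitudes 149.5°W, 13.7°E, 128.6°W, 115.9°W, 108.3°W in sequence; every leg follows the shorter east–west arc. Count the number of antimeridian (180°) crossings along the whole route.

Leg 1: -149.5° → +13.7°, shortest Δλ = 163.2° (east) — does not cross 180°.
Leg 2: +13.7° → -128.6°, shortest Δλ = -142.3° (west) — does not cross 180°.
Leg 3: -128.6° → -115.9°, shortest Δλ = 12.7° (east) — does not cross 180°.
Leg 4: -115.9° → -108.3°, shortest Δλ = 7.6° (east) — does not cross 180°.
Total crossings: 0.

0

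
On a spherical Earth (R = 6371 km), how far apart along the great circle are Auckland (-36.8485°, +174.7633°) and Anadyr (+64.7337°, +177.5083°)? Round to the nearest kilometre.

Δλ = 177.5083 − 174.7633 = 2.7450°.
Δφ = 64.7337 − -36.8485 = 101.5822°.
a = sin²(Δφ/2) + cos φ₁ · cos φ₂ · sin²(Δλ/2) = 0.600583.
c = 2·atan2(√a, √(1−a)) = 1.77334 rad → d = 6371·c ≈ 11297.97 km.

11298 km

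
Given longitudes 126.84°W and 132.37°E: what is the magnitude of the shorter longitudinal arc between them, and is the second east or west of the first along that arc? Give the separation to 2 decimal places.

Raw difference: 132.37 − -126.84 = 259.21°.
Normalise into (−180°, 180°]: 259.21° − 360° = -100.79°.
Negative ⇒ the second point lies to the west; separation 100.79°.

100.79° west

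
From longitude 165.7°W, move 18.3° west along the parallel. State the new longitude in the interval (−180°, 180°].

Start at -165.7°; shift −18.3° → -184.0°.
-184.0° lies outside (−180°, 180°]; add 360° → +176.0°.

176.0°E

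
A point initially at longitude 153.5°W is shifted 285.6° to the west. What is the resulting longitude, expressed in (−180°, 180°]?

Start at -153.5°; shift −285.6° → -439.1°.
-439.1° lies outside (−180°, 180°]; add 360° → -79.1°.

79.1°W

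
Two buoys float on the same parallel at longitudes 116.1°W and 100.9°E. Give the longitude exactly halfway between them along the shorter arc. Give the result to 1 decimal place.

Signed shortest Δλ from -116.1° to +100.9° is -143.0°.
Midpoint longitude = -116.1° + (-143.0°)/2 = -116.1° − 71.5° = -187.6°.
Normalise into (−180°, 180°]: +172.4°.
(The naïve average (-116.1 + +100.9)/2 = -7.6° is on the wrong side of the globe.)

172.4°E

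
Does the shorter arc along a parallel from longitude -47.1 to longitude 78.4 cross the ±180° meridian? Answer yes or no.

No

Signed shortest Δλ = ((78.4 − -47.1 + 180) mod 360) − 180 = 125.5°.
Going east by 125.5° from -47.1° reaches +78.4° without touching 180°.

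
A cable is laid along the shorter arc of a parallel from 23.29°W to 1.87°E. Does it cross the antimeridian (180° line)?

No

Signed shortest Δλ = ((1.87 − -23.29 + 180) mod 360) − 180 = 25.16°.
Going east by 25.16° from -23.29° reaches +1.87° without touching 180°.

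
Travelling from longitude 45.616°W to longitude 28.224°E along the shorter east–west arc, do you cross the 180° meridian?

Signed shortest Δλ = ((28.224 − -45.616 + 180) mod 360) − 180 = 73.84°.
Going east by 73.84° from -45.616° reaches +28.224° without touching 180°.

No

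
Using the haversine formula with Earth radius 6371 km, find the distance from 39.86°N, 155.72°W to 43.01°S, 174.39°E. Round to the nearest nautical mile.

5233 nmi

Δλ = 174.39 − -155.72 = 330.11°; wrapped into (−180°, 180°]: -29.89°.
Δφ = -43.01 − 39.86 = -82.87°.
a = sin²(Δφ/2) + cos φ₁ · cos φ₂ · sin²(Δλ/2) = 0.475271.
c = 2·atan2(√a, √(1−a)) = 1.52132 rad → d = 6371·c ≈ 9692.32 km ≈ 5233.43 nmi.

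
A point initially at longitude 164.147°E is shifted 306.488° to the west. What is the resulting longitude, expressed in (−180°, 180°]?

Start at +164.147°; shift −306.488° → -142.341°.
-142.341° already lies in (−180°, 180°].

142.341°W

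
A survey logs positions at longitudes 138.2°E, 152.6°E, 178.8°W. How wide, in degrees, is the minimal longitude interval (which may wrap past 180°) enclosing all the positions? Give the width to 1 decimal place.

Sort the longitudes: -178.8°, +138.2°, +152.6°.
Eastward gaps between consecutive values (wrapping around): 317.0°, 14.4°, 28.6°.
Largest gap = 317.0° ⇒ minimal covering band is its complement: 360° − 317.0° = 43.0°.
Band runs from +138.2° eastward to -178.8°, crossing the antimeridian.

43.0°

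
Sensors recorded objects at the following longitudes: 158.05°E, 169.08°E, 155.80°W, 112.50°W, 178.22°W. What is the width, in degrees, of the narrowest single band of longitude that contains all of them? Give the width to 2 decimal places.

Sort the longitudes: -178.22°, -155.80°, -112.50°, +158.05°, +169.08°.
Eastward gaps between consecutive values (wrapping around): 22.42°, 43.30°, 270.55°, 11.03°, 12.70°.
Largest gap = 270.55° ⇒ minimal covering band is its complement: 360° − 270.55° = 89.45°.
Band runs from +158.05° eastward to -112.50°, crossing the antimeridian.

89.45°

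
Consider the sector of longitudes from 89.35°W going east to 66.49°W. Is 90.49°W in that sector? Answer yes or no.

No

Band width going east from -89.35° to -66.49°: ((-66.49 − -89.35) mod 360) = 22.86°.
Offset of -90.49° east of the west edge: ((-90.49 − -89.35) mod 360) = 358.86°.
358.86° > 22.86° ⇒ outside.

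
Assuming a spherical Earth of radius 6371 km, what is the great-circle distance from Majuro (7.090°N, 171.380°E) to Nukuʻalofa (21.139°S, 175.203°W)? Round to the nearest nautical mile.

1870 nmi

Δλ = -175.203 − 171.380 = -346.583°; wrapped into (−180°, 180°]: 13.417°.
Δφ = -21.139 − 7.090 = -28.229°.
a = sin²(Δφ/2) + cos φ₁ · cos φ₂ · sin²(Δλ/2) = 0.072099.
c = 2·atan2(√a, √(1−a)) = 0.54370 rad → d = 6371·c ≈ 3463.89 km ≈ 1870.35 nmi.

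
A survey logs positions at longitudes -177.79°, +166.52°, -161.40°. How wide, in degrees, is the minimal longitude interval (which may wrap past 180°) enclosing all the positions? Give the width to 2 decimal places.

Sort the longitudes: -177.79°, -161.40°, +166.52°.
Eastward gaps between consecutive values (wrapping around): 16.39°, 327.92°, 15.69°.
Largest gap = 327.92° ⇒ minimal covering band is its complement: 360° − 327.92° = 32.08°.
Band runs from +166.52° eastward to -161.40°, crossing the antimeridian.

32.08°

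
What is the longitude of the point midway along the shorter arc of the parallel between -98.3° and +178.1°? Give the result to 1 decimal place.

-140.1°

Signed shortest Δλ from -98.3° to +178.1° is -83.6°.
Midpoint longitude = -98.3° + (-83.6°)/2 = -98.3° − 41.8° = -140.1°.
(The naïve average (-98.3 + +178.1)/2 = 39.9° is on the wrong side of the globe.)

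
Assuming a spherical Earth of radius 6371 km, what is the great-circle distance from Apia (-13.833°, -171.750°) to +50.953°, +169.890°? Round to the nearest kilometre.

Δλ = 169.890 − -171.750 = 341.640°; wrapped into (−180°, 180°]: -18.360°.
Δφ = 50.953 − -13.833 = 64.786°.
a = sin²(Δφ/2) + cos φ₁ · cos φ₂ · sin²(Δλ/2) = 0.302568.
c = 2·atan2(√a, √(1−a)) = 1.16488 rad → d = 6371·c ≈ 7421.43 km.

7421 km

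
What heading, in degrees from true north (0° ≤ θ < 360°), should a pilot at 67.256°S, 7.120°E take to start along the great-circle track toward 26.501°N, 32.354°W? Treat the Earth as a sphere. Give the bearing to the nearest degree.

325°

Δλ = -32.354 − 7.120 = -39.474°.
θ = atan2( sin Δλ · cos φ₂ , cos φ₁ · sin φ₂ − sin φ₁ · cos φ₂ · cos Δλ )
  = atan2(-0.56893, 0.80960) = -35.097° → normalised to [0°, 360°): 324.903°.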